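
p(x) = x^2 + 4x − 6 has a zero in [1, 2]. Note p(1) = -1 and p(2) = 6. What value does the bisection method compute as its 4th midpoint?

m = 1.5, p(m) = 2.25 (+); new bracket [1, 1.5]
m = 1.25, p(m) = 0.5625 (+); new bracket [1, 1.25]
m = 1.125, p(m) = -0.234375 (−); new bracket [1.125, 1.25]
m = 1.1875, p(m) = 0.1602 (+); new bracket [1.125, 1.1875]

1.1875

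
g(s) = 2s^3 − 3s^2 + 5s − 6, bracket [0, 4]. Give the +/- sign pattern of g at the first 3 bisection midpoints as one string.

+-+

g(2) = 8 > 0, so the root lies in [0, 2]
g(1) = -2 < 0, so the root lies in [1, 2]
g(1.5) = 1.5 > 0, so the root lies in [1, 1.5]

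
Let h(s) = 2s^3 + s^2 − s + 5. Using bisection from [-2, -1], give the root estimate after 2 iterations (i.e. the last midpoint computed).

-1.75

h(-1.5) = 2 > 0, so the root lies in [-2, -1.5]
h(-1.75) = -0.90625 < 0, so the root lies in [-1.75, -1.5]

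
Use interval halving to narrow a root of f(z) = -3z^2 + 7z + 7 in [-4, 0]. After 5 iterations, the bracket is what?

[-0.875, -0.75]

z = -2 gives f = -19, negative; keep [-2, 0]
z = -1 gives f = -3, negative; keep [-1, 0]
z = -0.5 gives f = 2.75, positive; keep [-1, -0.5]
z = -0.75 gives f = 0.0625, positive; keep [-1, -0.75]
z = -0.875 gives f = -1.4219, negative; keep [-0.875, -0.75]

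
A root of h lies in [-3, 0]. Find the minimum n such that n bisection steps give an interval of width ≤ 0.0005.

13

Width after n steps is 3/2^n. Need 2^n ≥ 3/0.0005 = 6000.
2^12 = 4096 < 6000 ≤ 2^13 = 8192, so n = 13.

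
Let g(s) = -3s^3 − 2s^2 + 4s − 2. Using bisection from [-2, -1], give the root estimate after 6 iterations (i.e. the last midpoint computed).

g(-1.5) = -2.375 < 0, so the root lies in [-2, -1.5]
g(-1.75) = 0.953125 > 0, so the root lies in [-1.75, -1.5]
g(-1.625) = -0.908203 < 0, so the root lies in [-1.75, -1.625]
g(-1.6875) = -0.0291 < 0, so the root lies in [-1.75, -1.6875]
g(-1.71875) = 0.4489 > 0, so the root lies in [-1.71875, -1.6875]
g(-1.703125) = 0.2067 > 0, so the root lies in [-1.703125, -1.6875]

-1.703125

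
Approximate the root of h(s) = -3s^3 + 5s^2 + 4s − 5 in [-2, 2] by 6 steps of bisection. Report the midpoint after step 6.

-1.0625

h(0) = -5 < 0, so the root lies in [-2, 0]
h(-1) = -1 < 0, so the root lies in [-2, -1]
h(-1.5) = 10.375 > 0, so the root lies in [-1.5, -1]
h(-1.25) = 3.6719 > 0, so the root lies in [-1.25, -1]
h(-1.125) = 1.0996 > 0, so the root lies in [-1.125, -1]
h(-1.0625) = -0.0071 < 0, so the root lies in [-1.125, -1.0625]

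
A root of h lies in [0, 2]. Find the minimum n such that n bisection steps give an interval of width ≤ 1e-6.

Width after n steps is 2/2^n. Need 2^n ≥ 2/1e-6 = 2000000.
2^20 = 1048576 < 2000000 ≤ 2^21 = 2097152, so n = 21.

21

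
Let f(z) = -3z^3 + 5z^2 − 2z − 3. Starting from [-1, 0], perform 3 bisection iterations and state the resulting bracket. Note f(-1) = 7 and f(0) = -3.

[-0.625, -0.5]

f(-0.5) = -0.375 < 0, so the root lies in [-1, -0.5]
f(-0.75) = 2.578125 > 0, so the root lies in [-0.75, -0.5]
f(-0.625) = 0.935547 > 0, so the root lies in [-0.625, -0.5]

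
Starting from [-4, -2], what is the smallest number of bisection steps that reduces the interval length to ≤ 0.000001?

21

Width after n steps is 2/2^n. Need 2^n ≥ 2/0.000001 = 2000000.
2^20 = 1048576 < 2000000 ≤ 2^21 = 2097152, so n = 21.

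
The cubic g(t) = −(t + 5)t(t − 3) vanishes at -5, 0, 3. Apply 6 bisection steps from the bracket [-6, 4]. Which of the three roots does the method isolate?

-5

g(-1) = -16 < 0, so the root lies in [-6, -1]
g(-3.5) = -34.125 < 0, so the root lies in [-6, -3.5]
g(-4.75) = -9.203125 < 0, so the root lies in [-6, -4.75]
g(-5.375) = 16.8809 > 0, so the root lies in [-5.375, -4.75]
g(-5.0625) = 2.551 > 0, so the root lies in [-5.0625, -4.75]
g(-4.90625) = -3.6366 < 0, so the root lies in [-5.0625, -4.90625]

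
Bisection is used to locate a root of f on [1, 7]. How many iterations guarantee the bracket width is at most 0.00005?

Width after n steps is 6/2^n. Need 2^n ≥ 6/0.00005 = 120000.
2^16 = 65536 < 120000 ≤ 2^17 = 131072, so n = 17.

17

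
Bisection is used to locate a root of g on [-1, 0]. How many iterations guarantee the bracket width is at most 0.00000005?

Width after n steps is 1/2^n. Need 2^n ≥ 1/0.00000005 = 20000000.
2^24 = 16777216 < 20000000 ≤ 2^25 = 33554432, so n = 25.

25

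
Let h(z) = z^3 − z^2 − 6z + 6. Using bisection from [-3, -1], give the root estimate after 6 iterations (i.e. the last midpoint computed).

-2.46875

h(-2) = 6 > 0, so the root lies in [-3, -2]
h(-2.5) = -0.875 < 0, so the root lies in [-2.5, -2]
h(-2.25) = 3.046875 > 0, so the root lies in [-2.5, -2.25]
h(-2.375) = 1.2129 > 0, so the root lies in [-2.5, -2.375]
h(-2.4375) = 0.2014 > 0, so the root lies in [-2.5, -2.4375]
h(-2.46875) = -0.3286 < 0, so the root lies in [-2.46875, -2.4375]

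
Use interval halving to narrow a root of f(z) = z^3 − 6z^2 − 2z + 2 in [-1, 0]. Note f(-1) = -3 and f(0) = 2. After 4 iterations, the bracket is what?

f(-0.5) = 1.375 > 0, so the root lies in [-1, -0.5]
f(-0.75) = -0.296875 < 0, so the root lies in [-0.75, -0.5]
f(-0.625) = 0.662109 > 0, so the root lies in [-0.75, -0.625]
f(-0.6875) = 0.2141 > 0, so the root lies in [-0.75, -0.6875]

[-0.75, -0.6875]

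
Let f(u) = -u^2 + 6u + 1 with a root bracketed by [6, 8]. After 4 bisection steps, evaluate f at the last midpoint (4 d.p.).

midpoint 7: f = -6 < 0 → [6, 7]
midpoint 6.5: f = -2.25 < 0 → [6, 6.5]
midpoint 6.25: f = -0.5625 < 0 → [6, 6.25]
midpoint 6.125: f = 0.2344 > 0 → [6.125, 6.25]

0.2344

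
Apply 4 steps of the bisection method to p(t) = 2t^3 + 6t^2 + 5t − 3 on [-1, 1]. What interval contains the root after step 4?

[0.375, 0.5]

m = 0, p(m) = -3 (−); new bracket [0, 1]
m = 0.5, p(m) = 1.25 (+); new bracket [0, 0.5]
m = 0.25, p(m) = -1.34375 (−); new bracket [0.25, 0.5]
m = 0.375, p(m) = -0.1758 (−); new bracket [0.375, 0.5]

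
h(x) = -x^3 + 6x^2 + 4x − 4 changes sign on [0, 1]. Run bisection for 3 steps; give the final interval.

[0.5, 0.625]

m = 0.5, h(m) = -0.625 (−); new bracket [0.5, 1]
m = 0.75, h(m) = 1.953125 (+); new bracket [0.5, 0.75]
m = 0.625, h(m) = 0.599609 (+); new bracket [0.5, 0.625]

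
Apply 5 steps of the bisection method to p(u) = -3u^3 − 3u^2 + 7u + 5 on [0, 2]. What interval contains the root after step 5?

[1.375, 1.4375]

midpoint 1: p = 6 > 0 → [1, 2]
midpoint 1.5: p = -1.375 < 0 → [1, 1.5]
midpoint 1.25: p = 3.203125 > 0 → [1.25, 1.5]
midpoint 1.375: p = 1.1543 > 0 → [1.375, 1.5]
midpoint 1.4375: p = -0.0481 < 0 → [1.375, 1.4375]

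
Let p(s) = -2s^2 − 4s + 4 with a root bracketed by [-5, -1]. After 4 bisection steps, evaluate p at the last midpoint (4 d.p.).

-0.1250

s = -3 gives p = -2, negative; keep [-3, -1]
s = -2 gives p = 4, positive; keep [-3, -2]
s = -2.5 gives p = 1.5, positive; keep [-3, -2.5]
s = -2.75 gives p = -0.125, negative; keep [-2.75, -2.5]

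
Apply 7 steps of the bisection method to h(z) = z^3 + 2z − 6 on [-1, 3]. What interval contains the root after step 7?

[1.4375, 1.46875]

h(1) = -3 < 0, so the root lies in [1, 3]
h(2) = 6 > 0, so the root lies in [1, 2]
h(1.5) = 0.375 > 0, so the root lies in [1, 1.5]
h(1.25) = -1.5469 < 0, so the root lies in [1.25, 1.5]
h(1.375) = -0.6504 < 0, so the root lies in [1.375, 1.5]
h(1.4375) = -0.1545 < 0, so the root lies in [1.4375, 1.5]
h(1.46875) = 0.1059 > 0, so the root lies in [1.4375, 1.46875]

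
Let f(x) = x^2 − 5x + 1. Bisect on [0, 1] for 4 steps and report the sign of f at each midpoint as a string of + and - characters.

m = 0.5, f(m) = -1.25 (−); new bracket [0, 0.5]
m = 0.25, f(m) = -0.1875 (−); new bracket [0, 0.25]
m = 0.125, f(m) = 0.390625 (+); new bracket [0.125, 0.25]
m = 0.1875, f(m) = 0.0977 (+); new bracket [0.1875, 0.25]

--++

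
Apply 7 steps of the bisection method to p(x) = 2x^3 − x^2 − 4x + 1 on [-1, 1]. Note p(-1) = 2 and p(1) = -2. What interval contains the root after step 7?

[0.234375, 0.25]

x = 0 gives p = 1, positive; keep [0, 1]
x = 0.5 gives p = -1, negative; keep [0, 0.5]
x = 0.25 gives p = -0.03125, negative; keep [0, 0.25]
x = 0.125 gives p = 0.4883, positive; keep [0.125, 0.25]
x = 0.1875 gives p = 0.228, positive; keep [0.1875, 0.25]
x = 0.21875 gives p = 0.0981, positive; keep [0.21875, 0.25]
x = 0.234375 gives p = 0.0333, positive; keep [0.234375, 0.25]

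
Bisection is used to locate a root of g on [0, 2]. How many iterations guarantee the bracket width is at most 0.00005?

Width after n steps is 2/2^n. Need 2^n ≥ 2/0.00005 = 40000.
2^15 = 32768 < 40000 ≤ 2^16 = 65536, so n = 16.

16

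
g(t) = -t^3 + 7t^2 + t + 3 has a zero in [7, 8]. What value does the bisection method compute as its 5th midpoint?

7.21875

g(7.5) = -17.625 < 0, so the root lies in [7, 7.5]
g(7.25) = -2.890625 < 0, so the root lies in [7, 7.25]
g(7.125) = 3.779297 > 0, so the root lies in [7.125, 7.25]
g(7.1875) = 0.5012 > 0, so the root lies in [7.1875, 7.25]
g(7.21875) = -1.1804 < 0, so the root lies in [7.1875, 7.21875]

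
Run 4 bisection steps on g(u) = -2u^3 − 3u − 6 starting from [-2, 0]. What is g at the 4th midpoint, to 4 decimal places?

0.2227

midpoint -1: g = -1 < 0 → [-2, -1]
midpoint -1.5: g = 5.25 > 0 → [-1.5, -1]
midpoint -1.25: g = 1.65625 > 0 → [-1.25, -1]
midpoint -1.125: g = 0.2227 > 0 → [-1.125, -1]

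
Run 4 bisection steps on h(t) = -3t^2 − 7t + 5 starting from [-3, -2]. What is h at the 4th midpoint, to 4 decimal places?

midpoint -2.5: h = 3.75 > 0 → [-3, -2.5]
midpoint -2.75: h = 1.5625 > 0 → [-3, -2.75]
midpoint -2.875: h = 0.328125 > 0 → [-3, -2.875]
midpoint -2.9375: h = -0.3242 < 0 → [-2.9375, -2.875]

-0.3242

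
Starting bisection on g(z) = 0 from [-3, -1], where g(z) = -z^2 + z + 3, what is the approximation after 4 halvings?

z = -2 gives g = -3, negative; keep [-2, -1]
z = -1.5 gives g = -0.75, negative; keep [-1.5, -1]
z = -1.25 gives g = 0.1875, positive; keep [-1.5, -1.25]
z = -1.375 gives g = -0.2656, negative; keep [-1.375, -1.25]

-1.375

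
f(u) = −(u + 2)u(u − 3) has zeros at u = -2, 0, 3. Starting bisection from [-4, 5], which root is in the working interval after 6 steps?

u = 0.5 gives f = 3.125, positive; keep [0.5, 5]
u = 2.75 gives f = 3.265625, positive; keep [2.75, 5]
u = 3.875 gives f = -19.919922, negative; keep [2.75, 3.875]
u = 3.3125 gives f = -5.4993, negative; keep [2.75, 3.3125]
u = 3.03125 gives f = -0.4766, negative; keep [2.75, 3.03125]
u = 2.890625 gives f = 1.5462, positive; keep [2.890625, 3.03125]

3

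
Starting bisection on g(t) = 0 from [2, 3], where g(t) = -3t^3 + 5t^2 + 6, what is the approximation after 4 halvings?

g(2.5) = -9.625 < 0, so the root lies in [2, 2.5]
g(2.25) = -2.859375 < 0, so the root lies in [2, 2.25]
g(2.125) = -0.208984 < 0, so the root lies in [2, 2.125]
g(2.0625) = 0.9485 > 0, so the root lies in [2.0625, 2.125]

2.0625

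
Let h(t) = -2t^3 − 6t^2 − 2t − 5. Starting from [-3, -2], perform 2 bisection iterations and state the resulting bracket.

h(-2.5) = -6.25 < 0, so the root lies in [-3, -2.5]
h(-2.75) = -3.28125 < 0, so the root lies in [-3, -2.75]

[-3, -2.75]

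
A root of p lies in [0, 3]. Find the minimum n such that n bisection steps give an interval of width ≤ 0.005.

Width after n steps is 3/2^n. Need 2^n ≥ 3/0.005 = 600.
2^9 = 512 < 600 ≤ 2^10 = 1024, so n = 10.

10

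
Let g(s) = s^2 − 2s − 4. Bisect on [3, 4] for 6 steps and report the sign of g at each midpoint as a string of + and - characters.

g(3.5) = 1.25 > 0, so the root lies in [3, 3.5]
g(3.25) = 0.0625 > 0, so the root lies in [3, 3.25]
g(3.125) = -0.484375 < 0, so the root lies in [3.125, 3.25]
g(3.1875) = -0.2148 < 0, so the root lies in [3.1875, 3.25]
g(3.21875) = -0.0771 < 0, so the root lies in [3.21875, 3.25]
g(3.234375) = -0.0076 < 0, so the root lies in [3.234375, 3.25]

++----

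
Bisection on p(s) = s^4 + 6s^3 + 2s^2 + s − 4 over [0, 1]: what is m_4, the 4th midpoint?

0.6875

midpoint 0.5: p = -2.1875 < 0 → [0.5, 1]
midpoint 0.75: p = 0.722656 > 0 → [0.5, 0.75]
midpoint 0.625: p = -0.976318 < 0 → [0.625, 0.75]
midpoint 0.6875: p = -0.1941 < 0 → [0.6875, 0.75]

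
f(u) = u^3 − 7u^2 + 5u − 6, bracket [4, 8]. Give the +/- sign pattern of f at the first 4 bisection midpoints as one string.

u = 6 gives f = -12, negative; keep [6, 8]
u = 7 gives f = 29, positive; keep [6, 7]
u = 6.5 gives f = 5.375, positive; keep [6, 6.5]
u = 6.25 gives f = -4.0469, negative; keep [6.25, 6.5]

-++-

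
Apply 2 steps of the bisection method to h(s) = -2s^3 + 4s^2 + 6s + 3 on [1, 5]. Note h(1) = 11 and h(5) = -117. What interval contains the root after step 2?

s = 3 gives h = 3, positive; keep [3, 5]
s = 4 gives h = -37, negative; keep [3, 4]

[3, 4]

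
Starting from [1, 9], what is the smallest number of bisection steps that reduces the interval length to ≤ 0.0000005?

24

Width after n steps is 8/2^n. Need 2^n ≥ 8/0.0000005 = 16000000.
2^23 = 8388608 < 16000000 ≤ 2^24 = 16777216, so n = 24.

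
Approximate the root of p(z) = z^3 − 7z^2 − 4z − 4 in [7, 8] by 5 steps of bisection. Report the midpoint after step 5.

m = 7.5, p(m) = -5.875 (−); new bracket [7.5, 8]
m = 7.75, p(m) = 10.046875 (+); new bracket [7.5, 7.75]
m = 7.625, p(m) = 1.837891 (+); new bracket [7.5, 7.625]
m = 7.5625, p(m) = -2.0798 (−); new bracket [7.5625, 7.625]
m = 7.59375, p(m) = -0.1364 (−); new bracket [7.59375, 7.625]

7.59375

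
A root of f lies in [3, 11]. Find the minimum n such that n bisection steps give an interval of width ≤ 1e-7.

27

Width after n steps is 8/2^n. Need 2^n ≥ 8/1e-7 = 80000000.
2^26 = 67108864 < 80000000 ≤ 2^27 = 134217728, so n = 27.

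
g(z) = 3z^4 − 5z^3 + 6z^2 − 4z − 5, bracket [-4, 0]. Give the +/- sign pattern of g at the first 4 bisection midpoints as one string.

++-+

m = -2, g(m) = 115 (+); new bracket [-2, 0]
m = -1, g(m) = 13 (+); new bracket [-1, 0]
m = -0.5, g(m) = -0.6875 (−); new bracket [-1, -0.5]
m = -0.75, g(m) = 4.4336 (+); new bracket [-0.75, -0.5]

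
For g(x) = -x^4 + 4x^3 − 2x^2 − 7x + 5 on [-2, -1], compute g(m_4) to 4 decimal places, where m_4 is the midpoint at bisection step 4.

-1.2693

x = -1.5 gives g = -7.5625, negative; keep [-1.5, -1]
x = -1.25 gives g = 0.371094, positive; keep [-1.5, -1.25]
x = -1.375 gives g = -3.12915, negative; keep [-1.375, -1.25]
x = -1.3125 gives g = -1.2693, negative; keep [-1.3125, -1.25]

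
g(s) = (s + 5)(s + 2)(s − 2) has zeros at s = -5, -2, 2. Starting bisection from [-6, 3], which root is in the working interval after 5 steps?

2

m = -1.5, g(m) = -6.125 (−); new bracket [-1.5, 3]
m = 0.75, g(m) = -19.765625 (−); new bracket [0.75, 3]
m = 1.875, g(m) = -3.330078 (−); new bracket [1.875, 3]
m = 2.4375, g(m) = 14.4392 (+); new bracket [1.875, 2.4375]
m = 2.15625, g(m) = 4.6474 (+); new bracket [1.875, 2.15625]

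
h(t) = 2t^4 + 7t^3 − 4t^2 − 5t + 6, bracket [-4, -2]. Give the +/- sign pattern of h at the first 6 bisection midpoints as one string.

---++-

m = -3, h(m) = -42 (−); new bracket [-4, -3]
m = -3.5, h(m) = -25.5 (−); new bracket [-4, -3.5]
m = -3.75, h(m) = -5.132812 (−); new bracket [-4, -3.75]
m = -3.875, h(m) = 8.9517 (+); new bracket [-3.875, -3.75]
m = -3.8125, h(m) = 1.5564 (+); new bracket [-3.8125, -3.75]
m = -3.78125, h(m) = -1.8743 (−); new bracket [-3.8125, -3.78125]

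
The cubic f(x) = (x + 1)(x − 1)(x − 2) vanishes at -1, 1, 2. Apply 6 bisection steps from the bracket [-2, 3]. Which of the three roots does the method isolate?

midpoint 0.5: f = 1.125 > 0 → [-2, 0.5]
midpoint -0.75: f = 1.203125 > 0 → [-2, -0.75]
midpoint -1.375: f = -3.005859 < 0 → [-1.375, -0.75]
midpoint -1.0625: f = -0.3948 < 0 → [-1.0625, -0.75]
midpoint -0.90625: f = 0.5194 > 0 → [-1.0625, -0.90625]
midpoint -0.984375: f = 0.0925 > 0 → [-1.0625, -0.984375]

-1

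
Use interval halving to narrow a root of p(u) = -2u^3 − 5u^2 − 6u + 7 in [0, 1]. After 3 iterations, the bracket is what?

u = 0.5 gives p = 2.5, positive; keep [0.5, 1]
u = 0.75 gives p = -1.15625, negative; keep [0.5, 0.75]
u = 0.625 gives p = 0.808594, positive; keep [0.625, 0.75]

[0.625, 0.75]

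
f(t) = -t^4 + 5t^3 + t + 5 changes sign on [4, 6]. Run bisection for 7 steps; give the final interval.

[5.0625, 5.078125]

midpoint 5: f = 10 > 0 → [5, 6]
midpoint 5.5: f = -72.6875 < 0 → [5, 5.5]
midpoint 5.25: f = -25.925781 < 0 → [5, 5.25]
midpoint 5.125: f = -6.7014 < 0 → [5, 5.125]
midpoint 5.0625: f = 1.9534 > 0 → [5.0625, 5.125]
midpoint 5.09375: f = -2.2966 < 0 → [5.0625, 5.09375]
midpoint 5.078125: f = -0.1525 < 0 → [5.0625, 5.078125]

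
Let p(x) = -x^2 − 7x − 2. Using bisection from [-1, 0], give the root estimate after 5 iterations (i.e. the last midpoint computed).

x = -0.5 gives p = 1.25, positive; keep [-0.5, 0]
x = -0.25 gives p = -0.3125, negative; keep [-0.5, -0.25]
x = -0.375 gives p = 0.484375, positive; keep [-0.375, -0.25]
x = -0.3125 gives p = 0.0898, positive; keep [-0.3125, -0.25]
x = -0.28125 gives p = -0.1104, negative; keep [-0.3125, -0.28125]

-0.28125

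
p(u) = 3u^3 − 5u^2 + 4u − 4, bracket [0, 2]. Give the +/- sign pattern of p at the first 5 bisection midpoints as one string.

-+--+

u = 1 gives p = -2, negative; keep [1, 2]
u = 1.5 gives p = 0.875, positive; keep [1, 1.5]
u = 1.25 gives p = -0.953125, negative; keep [1.25, 1.5]
u = 1.375 gives p = -0.1543, negative; keep [1.375, 1.5]
u = 1.4375 gives p = 0.3293, positive; keep [1.375, 1.4375]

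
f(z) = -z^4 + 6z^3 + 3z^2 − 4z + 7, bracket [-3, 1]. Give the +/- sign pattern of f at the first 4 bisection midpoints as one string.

+--+

midpoint -1: f = 7 > 0 → [-3, -1]
midpoint -2: f = -37 < 0 → [-2, -1]
midpoint -1.5: f = -5.5625 < 0 → [-1.5, -1]
midpoint -1.25: f = 2.5273 > 0 → [-1.5, -1.25]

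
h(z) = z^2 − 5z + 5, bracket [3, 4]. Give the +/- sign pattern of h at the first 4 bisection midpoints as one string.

-++-

midpoint 3.5: h = -0.25 < 0 → [3.5, 4]
midpoint 3.75: h = 0.3125 > 0 → [3.5, 3.75]
midpoint 3.625: h = 0.015625 > 0 → [3.5, 3.625]
midpoint 3.5625: h = -0.1211 < 0 → [3.5625, 3.625]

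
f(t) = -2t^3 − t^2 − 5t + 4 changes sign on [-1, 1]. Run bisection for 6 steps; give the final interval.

f(0) = 4 > 0, so the root lies in [0, 1]
f(0.5) = 1 > 0, so the root lies in [0.5, 1]
f(0.75) = -1.15625 < 0, so the root lies in [0.5, 0.75]
f(0.625) = -0.0039 < 0, so the root lies in [0.5, 0.625]
f(0.5625) = 0.5151 > 0, so the root lies in [0.5625, 0.625]
f(0.59375) = 0.2601 > 0, so the root lies in [0.59375, 0.625]

[0.59375, 0.625]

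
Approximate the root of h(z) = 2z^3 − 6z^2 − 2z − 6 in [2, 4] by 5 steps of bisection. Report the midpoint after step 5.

3.5625

m = 3, h(m) = -12 (−); new bracket [3, 4]
m = 3.5, h(m) = -0.75 (−); new bracket [3.5, 4]
m = 3.75, h(m) = 7.59375 (+); new bracket [3.5, 3.75]
m = 3.625, h(m) = 3.1758 (+); new bracket [3.5, 3.625]
m = 3.5625, h(m) = 1.1528 (+); new bracket [3.5, 3.5625]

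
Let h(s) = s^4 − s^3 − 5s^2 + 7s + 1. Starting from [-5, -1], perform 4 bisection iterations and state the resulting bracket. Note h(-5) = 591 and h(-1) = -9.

[-2.5, -2.25]

m = -3, h(m) = 43 (+); new bracket [-3, -1]
m = -2, h(m) = -9 (−); new bracket [-3, -2]
m = -2.5, h(m) = 6.9375 (+); new bracket [-2.5, -2]
m = -2.25, h(m) = -3.043 (−); new bracket [-2.5, -2.25]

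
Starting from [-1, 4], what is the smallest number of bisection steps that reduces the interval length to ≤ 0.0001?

16

Width after n steps is 5/2^n. Need 2^n ≥ 5/0.0001 = 50000.
2^15 = 32768 < 50000 ≤ 2^16 = 65536, so n = 16.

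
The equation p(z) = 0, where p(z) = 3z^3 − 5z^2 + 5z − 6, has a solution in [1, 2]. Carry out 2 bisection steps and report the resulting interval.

[1.25, 1.5]

midpoint 1.5: p = 0.375 > 0 → [1, 1.5]
midpoint 1.25: p = -1.703125 < 0 → [1.25, 1.5]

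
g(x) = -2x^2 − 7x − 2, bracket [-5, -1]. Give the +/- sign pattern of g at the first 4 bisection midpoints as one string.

x = -3 gives g = 1, positive; keep [-5, -3]
x = -4 gives g = -6, negative; keep [-4, -3]
x = -3.5 gives g = -2, negative; keep [-3.5, -3]
x = -3.25 gives g = -0.375, negative; keep [-3.25, -3]

+---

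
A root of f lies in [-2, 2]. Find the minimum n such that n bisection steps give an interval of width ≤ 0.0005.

Width after n steps is 4/2^n. Need 2^n ≥ 4/0.0005 = 8000.
2^12 = 4096 < 8000 ≤ 2^13 = 8192, so n = 13.

13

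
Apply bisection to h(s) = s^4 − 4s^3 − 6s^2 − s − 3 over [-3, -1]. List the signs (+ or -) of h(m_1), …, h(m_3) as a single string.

h(-2) = 23 > 0, so the root lies in [-2, -1]
h(-1.5) = 3.5625 > 0, so the root lies in [-1.5, -1]
h(-1.25) = -0.871094 < 0, so the root lies in [-1.5, -1.25]

++-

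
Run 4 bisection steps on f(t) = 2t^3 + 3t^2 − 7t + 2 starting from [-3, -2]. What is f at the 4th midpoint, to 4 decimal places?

f(-2.5) = 7 > 0, so the root lies in [-3, -2.5]
f(-2.75) = 2.34375 > 0, so the root lies in [-3, -2.75]
f(-2.875) = -0.605469 < 0, so the root lies in [-2.875, -2.75]
f(-2.8125) = 0.9233 > 0, so the root lies in [-2.875, -2.8125]

0.9233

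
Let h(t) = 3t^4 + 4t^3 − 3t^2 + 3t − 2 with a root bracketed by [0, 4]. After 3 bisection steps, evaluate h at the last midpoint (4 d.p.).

h(2) = 72 > 0, so the root lies in [0, 2]
h(1) = 5 > 0, so the root lies in [0, 1]
h(0.5) = -0.5625 < 0, so the root lies in [0.5, 1]

-0.5625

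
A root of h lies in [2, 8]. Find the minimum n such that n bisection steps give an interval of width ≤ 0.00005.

Width after n steps is 6/2^n. Need 2^n ≥ 6/0.00005 = 120000.
2^16 = 65536 < 120000 ≤ 2^17 = 131072, so n = 17.

17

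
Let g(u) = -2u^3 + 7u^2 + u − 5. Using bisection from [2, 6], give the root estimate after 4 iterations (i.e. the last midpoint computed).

3.25

midpoint 4: g = -17 < 0 → [2, 4]
midpoint 3: g = 7 > 0 → [3, 4]
midpoint 3.5: g = -1.5 < 0 → [3, 3.5]
midpoint 3.25: g = 3.5312 > 0 → [3.25, 3.5]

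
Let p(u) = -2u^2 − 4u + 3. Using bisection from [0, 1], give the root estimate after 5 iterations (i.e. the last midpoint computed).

0.59375

p(0.5) = 0.5 > 0, so the root lies in [0.5, 1]
p(0.75) = -1.125 < 0, so the root lies in [0.5, 0.75]
p(0.625) = -0.28125 < 0, so the root lies in [0.5, 0.625]
p(0.5625) = 0.1172 > 0, so the root lies in [0.5625, 0.625]
p(0.59375) = -0.0801 < 0, so the root lies in [0.5625, 0.59375]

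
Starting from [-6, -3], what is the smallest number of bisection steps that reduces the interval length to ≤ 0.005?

10

Width after n steps is 3/2^n. Need 2^n ≥ 3/0.005 = 600.
2^9 = 512 < 600 ≤ 2^10 = 1024, so n = 10.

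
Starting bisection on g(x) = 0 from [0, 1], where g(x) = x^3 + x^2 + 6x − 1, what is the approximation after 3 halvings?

m = 0.5, g(m) = 2.375 (+); new bracket [0, 0.5]
m = 0.25, g(m) = 0.578125 (+); new bracket [0, 0.25]
m = 0.125, g(m) = -0.232422 (−); new bracket [0.125, 0.25]

0.125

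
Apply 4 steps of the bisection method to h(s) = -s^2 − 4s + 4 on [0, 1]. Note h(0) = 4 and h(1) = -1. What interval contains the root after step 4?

h(0.5) = 1.75 > 0, so the root lies in [0.5, 1]
h(0.75) = 0.4375 > 0, so the root lies in [0.75, 1]
h(0.875) = -0.265625 < 0, so the root lies in [0.75, 0.875]
h(0.8125) = 0.0898 > 0, so the root lies in [0.8125, 0.875]

[0.8125, 0.875]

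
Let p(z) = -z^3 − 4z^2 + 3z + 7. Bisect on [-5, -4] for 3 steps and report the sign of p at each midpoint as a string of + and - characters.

p(-4.5) = 3.625 > 0, so the root lies in [-4.5, -4]
p(-4.25) = -1.234375 < 0, so the root lies in [-4.5, -4.25]
p(-4.375) = 1.052734 > 0, so the root lies in [-4.375, -4.25]

+-+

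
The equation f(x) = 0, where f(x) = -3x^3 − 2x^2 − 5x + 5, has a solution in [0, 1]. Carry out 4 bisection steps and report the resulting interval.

[0.625, 0.6875]

m = 0.5, f(m) = 1.625 (+); new bracket [0.5, 1]
m = 0.75, f(m) = -1.140625 (−); new bracket [0.5, 0.75]
m = 0.625, f(m) = 0.361328 (+); new bracket [0.625, 0.75]
m = 0.6875, f(m) = -0.3577 (−); new bracket [0.625, 0.6875]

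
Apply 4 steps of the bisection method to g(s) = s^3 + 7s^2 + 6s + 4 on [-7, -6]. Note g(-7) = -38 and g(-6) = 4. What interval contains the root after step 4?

s = -6.5 gives g = -13.875, negative; keep [-6.5, -6]
s = -6.25 gives g = -4.203125, negative; keep [-6.25, -6]
s = -6.125 gives g = 0.076172, positive; keep [-6.25, -6.125]
s = -6.1875 gives g = -2.0183, negative; keep [-6.1875, -6.125]

[-6.1875, -6.125]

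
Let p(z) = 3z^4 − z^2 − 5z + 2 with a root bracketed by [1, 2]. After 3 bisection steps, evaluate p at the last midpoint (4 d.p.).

-0.0852

z = 1.5 gives p = 7.4375, positive; keep [1, 1.5]
z = 1.25 gives p = 1.511719, positive; keep [1, 1.25]
z = 1.125 gives p = -0.085205, negative; keep [1.125, 1.25]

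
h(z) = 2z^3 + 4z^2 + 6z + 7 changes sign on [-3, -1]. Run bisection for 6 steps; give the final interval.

m = -2, h(m) = -5 (−); new bracket [-2, -1]
m = -1.5, h(m) = 0.25 (+); new bracket [-2, -1.5]
m = -1.75, h(m) = -1.96875 (−); new bracket [-1.75, -1.5]
m = -1.625, h(m) = -0.7695 (−); new bracket [-1.625, -1.5]
m = -1.5625, h(m) = -0.2388 (−); new bracket [-1.5625, -1.5]
m = -1.53125, h(m) = 0.0107 (+); new bracket [-1.5625, -1.53125]

[-1.5625, -1.53125]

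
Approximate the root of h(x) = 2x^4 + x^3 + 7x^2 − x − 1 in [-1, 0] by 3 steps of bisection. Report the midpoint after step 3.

-0.375

h(-0.5) = 1.25 > 0, so the root lies in [-0.5, 0]
h(-0.25) = -0.320312 < 0, so the root lies in [-0.5, -0.25]
h(-0.375) = 0.346191 > 0, so the root lies in [-0.375, -0.25]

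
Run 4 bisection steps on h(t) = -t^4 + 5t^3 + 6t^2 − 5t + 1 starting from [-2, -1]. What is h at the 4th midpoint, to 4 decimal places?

t = -1.5 gives h = 0.0625, positive; keep [-2, -1.5]
t = -1.75 gives h = -8.050781, negative; keep [-1.75, -1.5]
t = -1.625 gives h = -3.459229, negative; keep [-1.625, -1.5]
t = -1.5625 gives h = -1.573, negative; keep [-1.5625, -1.5]

-1.5730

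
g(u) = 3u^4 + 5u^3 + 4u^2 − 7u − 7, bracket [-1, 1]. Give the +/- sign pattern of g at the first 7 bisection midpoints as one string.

g(0) = -7 < 0, so the root lies in [-1, 0]
g(-0.5) = -2.9375 < 0, so the root lies in [-1, -0.5]
g(-0.75) = -0.660156 < 0, so the root lies in [-1, -0.75]
g(-0.875) = 0.5964 > 0, so the root lies in [-0.875, -0.75]
g(-0.8125) = -0.0463 < 0, so the root lies in [-0.875, -0.8125]
g(-0.84375) = 0.271 > 0, so the root lies in [-0.84375, -0.8125]
g(-0.828125) = 0.1114 > 0, so the root lies in [-0.828125, -0.8125]

---+-++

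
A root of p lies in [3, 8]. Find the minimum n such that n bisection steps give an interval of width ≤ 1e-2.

9

Width after n steps is 5/2^n. Need 2^n ≥ 5/1e-2 = 500.
2^8 = 256 < 500 ≤ 2^9 = 512, so n = 9.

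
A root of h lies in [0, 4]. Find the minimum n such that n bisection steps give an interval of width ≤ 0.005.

10

Width after n steps is 4/2^n. Need 2^n ≥ 4/0.005 = 800.
2^9 = 512 < 800 ≤ 2^10 = 1024, so n = 10.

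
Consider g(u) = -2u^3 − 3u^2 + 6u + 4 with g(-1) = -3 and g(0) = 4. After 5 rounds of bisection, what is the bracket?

[-0.59375, -0.5625]

u = -0.5 gives g = 0.5, positive; keep [-1, -0.5]
u = -0.75 gives g = -1.34375, negative; keep [-0.75, -0.5]
u = -0.625 gives g = -0.433594, negative; keep [-0.625, -0.5]
u = -0.5625 gives g = 0.0317, positive; keep [-0.625, -0.5625]
u = -0.59375 gives g = -0.2015, negative; keep [-0.59375, -0.5625]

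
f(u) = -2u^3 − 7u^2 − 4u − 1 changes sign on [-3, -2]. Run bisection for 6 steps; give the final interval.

[-2.875, -2.859375]

f(-2.5) = -3.5 < 0, so the root lies in [-3, -2.5]
f(-2.75) = -1.34375 < 0, so the root lies in [-3, -2.75]
f(-2.875) = 0.167969 > 0, so the root lies in [-2.875, -2.75]
f(-2.8125) = -0.6265 < 0, so the root lies in [-2.875, -2.8125]
f(-2.84375) = -0.2391 < 0, so the root lies in [-2.875, -2.84375]
f(-2.859375) = -0.038 < 0, so the root lies in [-2.875, -2.859375]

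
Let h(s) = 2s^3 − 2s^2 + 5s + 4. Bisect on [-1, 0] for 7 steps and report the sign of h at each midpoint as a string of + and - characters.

+--+-+-

m = -0.5, h(m) = 0.75 (+); new bracket [-1, -0.5]
m = -0.75, h(m) = -1.71875 (−); new bracket [-0.75, -0.5]
m = -0.625, h(m) = -0.394531 (−); new bracket [-0.625, -0.5]
m = -0.5625, h(m) = 0.1987 (+); new bracket [-0.625, -0.5625]
m = -0.59375, h(m) = -0.0925 (−); new bracket [-0.59375, -0.5625]
m = -0.578125, h(m) = 0.0545 (+); new bracket [-0.59375, -0.578125]
m = -0.5859375, h(m) = -0.0187 (−); new bracket [-0.5859375, -0.578125]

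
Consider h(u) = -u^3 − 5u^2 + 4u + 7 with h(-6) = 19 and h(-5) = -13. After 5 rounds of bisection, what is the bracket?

[-5.5, -5.46875]

u = -5.5 gives h = 0.125, positive; keep [-5.5, -5]
u = -5.25 gives h = -7.109375, negative; keep [-5.5, -5.25]
u = -5.375 gives h = -3.666016, negative; keep [-5.5, -5.375]
u = -5.4375 gives h = -1.8147, negative; keep [-5.5, -5.4375]
u = -5.46875 gives h = -0.856, negative; keep [-5.5, -5.46875]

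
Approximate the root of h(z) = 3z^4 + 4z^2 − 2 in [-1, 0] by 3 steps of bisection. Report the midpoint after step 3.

-0.625

h(-0.5) = -0.8125 < 0, so the root lies in [-1, -0.5]
h(-0.75) = 1.199219 > 0, so the root lies in [-0.75, -0.5]
h(-0.625) = 0.020264 > 0, so the root lies in [-0.625, -0.5]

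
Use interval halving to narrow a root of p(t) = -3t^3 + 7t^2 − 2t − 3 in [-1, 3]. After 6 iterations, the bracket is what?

midpoint 1: p = -1 < 0 → [-1, 1]
midpoint 0: p = -3 < 0 → [-1, 0]
midpoint -0.5: p = 0.125 > 0 → [-0.5, 0]
midpoint -0.25: p = -2.0156 < 0 → [-0.5, -0.25]
midpoint -0.375: p = -1.1074 < 0 → [-0.5, -0.375]
midpoint -0.4375: p = -0.5339 < 0 → [-0.5, -0.4375]

[-0.5, -0.4375]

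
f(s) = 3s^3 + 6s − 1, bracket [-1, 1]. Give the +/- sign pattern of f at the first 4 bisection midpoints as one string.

-++-

m = 0, f(m) = -1 (−); new bracket [0, 1]
m = 0.5, f(m) = 2.375 (+); new bracket [0, 0.5]
m = 0.25, f(m) = 0.546875 (+); new bracket [0, 0.25]
m = 0.125, f(m) = -0.2441 (−); new bracket [0.125, 0.25]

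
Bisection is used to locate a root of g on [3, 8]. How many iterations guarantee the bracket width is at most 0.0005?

Width after n steps is 5/2^n. Need 2^n ≥ 5/0.0005 = 10000.
2^13 = 8192 < 10000 ≤ 2^14 = 16384, so n = 14.

14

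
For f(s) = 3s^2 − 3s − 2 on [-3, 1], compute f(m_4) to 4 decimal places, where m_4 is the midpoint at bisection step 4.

m = -1, f(m) = 4 (+); new bracket [-1, 1]
m = 0, f(m) = -2 (−); new bracket [-1, 0]
m = -0.5, f(m) = 0.25 (+); new bracket [-0.5, 0]
m = -0.25, f(m) = -1.0625 (−); new bracket [-0.5, -0.25]

-1.0625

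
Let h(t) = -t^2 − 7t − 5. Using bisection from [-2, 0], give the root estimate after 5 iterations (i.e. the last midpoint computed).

m = -1, h(m) = 1 (+); new bracket [-1, 0]
m = -0.5, h(m) = -1.75 (−); new bracket [-1, -0.5]
m = -0.75, h(m) = -0.3125 (−); new bracket [-1, -0.75]
m = -0.875, h(m) = 0.3594 (+); new bracket [-0.875, -0.75]
m = -0.8125, h(m) = 0.0273 (+); new bracket [-0.8125, -0.75]

-0.8125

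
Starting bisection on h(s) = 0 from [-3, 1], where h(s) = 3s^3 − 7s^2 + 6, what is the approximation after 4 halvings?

-0.75

s = -1 gives h = -4, negative; keep [-1, 1]
s = 0 gives h = 6, positive; keep [-1, 0]
s = -0.5 gives h = 3.875, positive; keep [-1, -0.5]
s = -0.75 gives h = 0.7969, positive; keep [-1, -0.75]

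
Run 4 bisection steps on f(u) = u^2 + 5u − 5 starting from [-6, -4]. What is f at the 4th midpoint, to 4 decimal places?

0.1406

m = -5, f(m) = -5 (−); new bracket [-6, -5]
m = -5.5, f(m) = -2.25 (−); new bracket [-6, -5.5]
m = -5.75, f(m) = -0.6875 (−); new bracket [-6, -5.75]
m = -5.875, f(m) = 0.1406 (+); new bracket [-5.875, -5.75]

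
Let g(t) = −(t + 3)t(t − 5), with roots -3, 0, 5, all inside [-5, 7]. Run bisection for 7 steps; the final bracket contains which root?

5

g(1) = 16 > 0, so the root lies in [1, 7]
g(4) = 28 > 0, so the root lies in [4, 7]
g(5.5) = -23.375 < 0, so the root lies in [4, 5.5]
g(4.75) = 9.2031 > 0, so the root lies in [4.75, 5.5]
g(5.125) = -5.2051 < 0, so the root lies in [4.75, 5.125]
g(4.9375) = 2.4495 > 0, so the root lies in [4.9375, 5.125]
g(5.03125) = -1.2627 < 0, so the root lies in [4.9375, 5.03125]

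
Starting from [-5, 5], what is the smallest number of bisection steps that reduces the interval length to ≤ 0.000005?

21

Width after n steps is 10/2^n. Need 2^n ≥ 10/0.000005 = 2000000.
2^20 = 1048576 < 2000000 ≤ 2^21 = 2097152, so n = 21.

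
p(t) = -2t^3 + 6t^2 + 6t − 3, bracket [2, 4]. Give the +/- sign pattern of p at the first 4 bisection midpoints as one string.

++-+

p(3) = 15 > 0, so the root lies in [3, 4]
p(3.5) = 5.75 > 0, so the root lies in [3.5, 4]
p(3.75) = -1.59375 < 0, so the root lies in [3.5, 3.75]
p(3.625) = 2.3242 > 0, so the root lies in [3.625, 3.75]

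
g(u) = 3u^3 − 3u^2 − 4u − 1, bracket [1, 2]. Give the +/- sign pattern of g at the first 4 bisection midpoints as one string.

m = 1.5, g(m) = -3.625 (−); new bracket [1.5, 2]
m = 1.75, g(m) = -1.109375 (−); new bracket [1.75, 2]
m = 1.875, g(m) = 0.728516 (+); new bracket [1.75, 1.875]
m = 1.8125, g(m) = -0.2424 (−); new bracket [1.8125, 1.875]

--+-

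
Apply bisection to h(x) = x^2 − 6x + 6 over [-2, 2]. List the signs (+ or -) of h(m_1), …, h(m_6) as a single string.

++-+--

h(0) = 6 > 0, so the root lies in [0, 2]
h(1) = 1 > 0, so the root lies in [1, 2]
h(1.5) = -0.75 < 0, so the root lies in [1, 1.5]
h(1.25) = 0.0625 > 0, so the root lies in [1.25, 1.5]
h(1.375) = -0.3594 < 0, so the root lies in [1.25, 1.375]
h(1.3125) = -0.1523 < 0, so the root lies in [1.25, 1.3125]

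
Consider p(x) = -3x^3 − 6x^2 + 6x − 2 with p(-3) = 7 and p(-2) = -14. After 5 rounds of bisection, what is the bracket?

[-2.8125, -2.78125]

midpoint -2.5: p = -7.625 < 0 → [-3, -2.5]
midpoint -2.75: p = -1.484375 < 0 → [-3, -2.75]
midpoint -2.875: p = 2.447266 > 0 → [-2.875, -2.75]
midpoint -2.8125: p = 0.406 > 0 → [-2.8125, -2.75]
midpoint -2.78125: p = -0.5578 < 0 → [-2.8125, -2.78125]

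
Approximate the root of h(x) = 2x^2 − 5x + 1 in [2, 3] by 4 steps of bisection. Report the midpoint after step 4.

2.3125

x = 2.5 gives h = 1, positive; keep [2, 2.5]
x = 2.25 gives h = -0.125, negative; keep [2.25, 2.5]
x = 2.375 gives h = 0.40625, positive; keep [2.25, 2.375]
x = 2.3125 gives h = 0.1328, positive; keep [2.25, 2.3125]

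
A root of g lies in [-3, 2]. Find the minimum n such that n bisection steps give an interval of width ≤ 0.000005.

Width after n steps is 5/2^n. Need 2^n ≥ 5/0.000005 = 1000000.
2^19 = 524288 < 1000000 ≤ 2^20 = 1048576, so n = 20.

20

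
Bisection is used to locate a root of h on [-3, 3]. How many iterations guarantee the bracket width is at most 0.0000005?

24

Width after n steps is 6/2^n. Need 2^n ≥ 6/0.0000005 = 12000000.
2^23 = 8388608 < 12000000 ≤ 2^24 = 16777216, so n = 24.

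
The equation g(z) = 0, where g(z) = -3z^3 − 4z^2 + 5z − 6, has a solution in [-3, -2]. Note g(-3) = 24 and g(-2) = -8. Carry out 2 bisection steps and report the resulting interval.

[-2.5, -2.25]

z = -2.5 gives g = 3.375, positive; keep [-2.5, -2]
z = -2.25 gives g = -3.328125, negative; keep [-2.5, -2.25]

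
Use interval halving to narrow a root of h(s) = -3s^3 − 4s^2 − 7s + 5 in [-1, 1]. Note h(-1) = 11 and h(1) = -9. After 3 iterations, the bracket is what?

m = 0, h(m) = 5 (+); new bracket [0, 1]
m = 0.5, h(m) = 0.125 (+); new bracket [0.5, 1]
m = 0.75, h(m) = -3.765625 (−); new bracket [0.5, 0.75]

[0.5, 0.75]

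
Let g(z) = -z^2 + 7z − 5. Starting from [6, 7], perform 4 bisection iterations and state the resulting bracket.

m = 6.5, g(m) = -1.75 (−); new bracket [6, 6.5]
m = 6.25, g(m) = -0.3125 (−); new bracket [6, 6.25]
m = 6.125, g(m) = 0.359375 (+); new bracket [6.125, 6.25]
m = 6.1875, g(m) = 0.0273 (+); new bracket [6.1875, 6.25]

[6.1875, 6.25]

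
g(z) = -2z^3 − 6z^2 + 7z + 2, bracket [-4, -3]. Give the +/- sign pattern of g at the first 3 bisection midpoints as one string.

g(-3.5) = -10.25 < 0, so the root lies in [-4, -3.5]
g(-3.75) = -3.15625 < 0, so the root lies in [-4, -3.75]
g(-3.875) = 1.152344 > 0, so the root lies in [-3.875, -3.75]

--+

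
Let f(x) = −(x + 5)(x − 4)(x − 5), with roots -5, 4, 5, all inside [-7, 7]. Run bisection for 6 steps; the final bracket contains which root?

midpoint 0: f = -100 < 0 → [-7, 0]
midpoint -3.5: f = -95.625 < 0 → [-7, -3.5]
midpoint -5.25: f = 23.703125 > 0 → [-5.25, -3.5]
midpoint -4.375: f = -49.0723 < 0 → [-5.25, -4.375]
midpoint -4.8125: f = -16.2136 < 0 → [-5.25, -4.8125]
midpoint -5.03125: f = 2.8311 > 0 → [-5.03125, -4.8125]

-5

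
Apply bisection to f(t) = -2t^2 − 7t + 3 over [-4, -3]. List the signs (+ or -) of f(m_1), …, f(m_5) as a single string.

f(-3.5) = 3 > 0, so the root lies in [-4, -3.5]
f(-3.75) = 1.125 > 0, so the root lies in [-4, -3.75]
f(-3.875) = 0.09375 > 0, so the root lies in [-4, -3.875]
f(-3.9375) = -0.4453 < 0, so the root lies in [-3.9375, -3.875]
f(-3.90625) = -0.1738 < 0, so the root lies in [-3.90625, -3.875]

+++--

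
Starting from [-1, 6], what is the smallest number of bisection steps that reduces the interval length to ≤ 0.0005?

Width after n steps is 7/2^n. Need 2^n ≥ 7/0.0005 = 14000.
2^13 = 8192 < 14000 ≤ 2^14 = 16384, so n = 14.

14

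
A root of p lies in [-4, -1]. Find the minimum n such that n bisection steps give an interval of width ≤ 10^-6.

22

Width after n steps is 3/2^n. Need 2^n ≥ 3/10^-6 = 3000000.
2^21 = 2097152 < 3000000 ≤ 2^22 = 4194304, so n = 22.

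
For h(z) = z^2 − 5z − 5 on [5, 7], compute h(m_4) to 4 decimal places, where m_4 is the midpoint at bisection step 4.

0.1406

midpoint 6: h = 1 > 0 → [5, 6]
midpoint 5.5: h = -2.25 < 0 → [5.5, 6]
midpoint 5.75: h = -0.6875 < 0 → [5.75, 6]
midpoint 5.875: h = 0.1406 > 0 → [5.75, 5.875]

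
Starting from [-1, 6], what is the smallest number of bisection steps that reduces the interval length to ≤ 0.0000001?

Width after n steps is 7/2^n. Need 2^n ≥ 7/0.0000001 = 70000000.
2^26 = 67108864 < 70000000 ≤ 2^27 = 134217728, so n = 27.

27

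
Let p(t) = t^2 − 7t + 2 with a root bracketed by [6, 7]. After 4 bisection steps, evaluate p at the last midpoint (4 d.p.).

-0.0898

t = 6.5 gives p = -1.25, negative; keep [6.5, 7]
t = 6.75 gives p = 0.3125, positive; keep [6.5, 6.75]
t = 6.625 gives p = -0.484375, negative; keep [6.625, 6.75]
t = 6.6875 gives p = -0.0898, negative; keep [6.6875, 6.75]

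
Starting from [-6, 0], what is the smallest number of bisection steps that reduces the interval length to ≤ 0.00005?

17

Width after n steps is 6/2^n. Need 2^n ≥ 6/0.00005 = 120000.
2^16 = 65536 < 120000 ≤ 2^17 = 131072, so n = 17.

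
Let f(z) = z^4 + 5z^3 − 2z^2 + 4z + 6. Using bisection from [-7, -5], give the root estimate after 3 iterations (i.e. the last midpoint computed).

z = -6 gives f = 126, positive; keep [-6, -5]
z = -5.5 gives f = 6.6875, positive; keep [-5.5, -5]
z = -5.25 gives f = -33.949219, negative; keep [-5.5, -5.25]

-5.25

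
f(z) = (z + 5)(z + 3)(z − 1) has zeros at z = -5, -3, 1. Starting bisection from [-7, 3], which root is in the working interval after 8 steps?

z = -2 gives f = -9, negative; keep [-2, 3]
z = 0.5 gives f = -9.625, negative; keep [0.5, 3]
z = 1.75 gives f = 24.046875, positive; keep [0.5, 1.75]
z = 1.125 gives f = 3.1582, positive; keep [0.5, 1.125]
z = 0.8125 gives f = -4.155, negative; keep [0.8125, 1.125]
z = 0.96875 gives f = -0.7403, negative; keep [0.96875, 1.125]
z = 1.046875 gives f = 1.1471, positive; keep [0.96875, 1.046875]
z = 1.0078125 gives f = 0.1881, positive; keep [0.96875, 1.0078125]

1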